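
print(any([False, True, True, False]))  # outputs True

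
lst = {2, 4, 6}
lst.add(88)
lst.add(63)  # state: {2, 4, 6, 63, 88}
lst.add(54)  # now {2, 4, 6, 54, 63, 88}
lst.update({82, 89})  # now {2, 4, 6, 54, 63, 82, 88, 89}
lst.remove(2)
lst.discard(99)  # {4, 6, 54, 63, 82, 88, 89}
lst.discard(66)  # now {4, 6, 54, 63, 82, 88, 89}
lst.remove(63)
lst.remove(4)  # {6, 54, 82, 88, 89}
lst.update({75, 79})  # {6, 54, 75, 79, 82, 88, 89}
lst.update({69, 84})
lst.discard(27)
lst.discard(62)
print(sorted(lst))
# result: [6, 54, 69, 75, 79, 82, 84, 88, 89]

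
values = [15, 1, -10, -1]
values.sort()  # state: [-10, -1, 1, 15]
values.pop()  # 15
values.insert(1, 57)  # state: [-10, 57, -1, 1]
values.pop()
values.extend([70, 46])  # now [-10, 57, -1, 70, 46]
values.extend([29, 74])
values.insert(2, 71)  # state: [-10, 57, 71, -1, 70, 46, 29, 74]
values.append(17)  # [-10, 57, 71, -1, 70, 46, 29, 74, 17]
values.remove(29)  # [-10, 57, 71, -1, 70, 46, 74, 17]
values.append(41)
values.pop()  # 41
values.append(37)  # [-10, 57, 71, -1, 70, 46, 74, 17, 37]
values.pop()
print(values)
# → [-10, 57, 71, -1, 70, 46, 74, 17]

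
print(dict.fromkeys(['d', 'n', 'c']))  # {'d': None, 'n': None, 'c': None}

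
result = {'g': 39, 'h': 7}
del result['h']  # {'g': 39}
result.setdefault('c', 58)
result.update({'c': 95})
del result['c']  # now {'g': 39}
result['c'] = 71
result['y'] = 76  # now {'g': 39, 'c': 71, 'y': 76}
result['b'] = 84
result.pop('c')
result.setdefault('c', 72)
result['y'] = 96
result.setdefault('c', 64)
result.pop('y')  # 96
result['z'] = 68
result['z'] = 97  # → {'g': 39, 'b': 84, 'c': 72, 'z': 97}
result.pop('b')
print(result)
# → {'g': 39, 'c': 72, 'z': 97}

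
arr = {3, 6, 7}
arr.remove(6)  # {3, 7}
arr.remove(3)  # {7}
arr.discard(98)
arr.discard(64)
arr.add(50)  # {7, 50}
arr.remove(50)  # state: {7}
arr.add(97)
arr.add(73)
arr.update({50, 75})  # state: {7, 50, 73, 75, 97}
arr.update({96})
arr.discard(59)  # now {7, 50, 73, 75, 96, 97}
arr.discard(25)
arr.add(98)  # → {7, 50, 73, 75, 96, 97, 98}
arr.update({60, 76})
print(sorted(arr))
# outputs [7, 50, 60, 73, 75, 76, 96, 97, 98]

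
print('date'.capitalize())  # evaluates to Date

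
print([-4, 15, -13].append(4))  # None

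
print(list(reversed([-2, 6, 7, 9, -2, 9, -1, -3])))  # [-3, -1, 9, -2, 9, 7, 6, -2]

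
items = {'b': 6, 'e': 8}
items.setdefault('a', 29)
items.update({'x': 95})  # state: {'b': 6, 'e': 8, 'a': 29, 'x': 95}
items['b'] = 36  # {'b': 36, 'e': 8, 'a': 29, 'x': 95}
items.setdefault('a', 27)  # 29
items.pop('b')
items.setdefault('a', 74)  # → 29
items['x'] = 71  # {'e': 8, 'a': 29, 'x': 71}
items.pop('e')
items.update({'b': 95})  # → {'a': 29, 'x': 71, 'b': 95}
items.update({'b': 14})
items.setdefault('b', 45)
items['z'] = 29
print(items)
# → {'a': 29, 'x': 71, 'b': 14, 'z': 29}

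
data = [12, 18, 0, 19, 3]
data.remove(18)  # [12, 0, 19, 3]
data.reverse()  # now [3, 19, 0, 12]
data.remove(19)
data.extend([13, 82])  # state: [3, 0, 12, 13, 82]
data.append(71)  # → [3, 0, 12, 13, 82, 71]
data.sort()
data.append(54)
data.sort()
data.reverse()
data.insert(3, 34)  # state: [82, 71, 54, 34, 13, 12, 3, 0]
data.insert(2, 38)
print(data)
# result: [82, 71, 38, 54, 34, 13, 12, 3, 0]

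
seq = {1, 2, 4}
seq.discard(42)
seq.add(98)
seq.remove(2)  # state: {1, 4, 98}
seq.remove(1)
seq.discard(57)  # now {4, 98}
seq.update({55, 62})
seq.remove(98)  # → {4, 55, 62}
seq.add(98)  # {4, 55, 62, 98}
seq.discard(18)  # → {4, 55, 62, 98}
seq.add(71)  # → {4, 55, 62, 71, 98}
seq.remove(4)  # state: {55, 62, 71, 98}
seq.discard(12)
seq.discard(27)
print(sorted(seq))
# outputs [55, 62, 71, 98]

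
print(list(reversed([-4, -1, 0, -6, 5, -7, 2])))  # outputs [2, -7, 5, -6, 0, -1, -4]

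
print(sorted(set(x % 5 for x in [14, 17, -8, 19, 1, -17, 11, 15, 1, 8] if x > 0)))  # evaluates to [0, 1, 2, 3, 4]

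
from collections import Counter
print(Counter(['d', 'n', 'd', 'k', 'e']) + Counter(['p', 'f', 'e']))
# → Counter({'d': 2, 'e': 2, 'n': 1, 'k': 1, 'p': 1, 'f': 1})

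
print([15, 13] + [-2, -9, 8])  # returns [15, 13, -2, -9, 8]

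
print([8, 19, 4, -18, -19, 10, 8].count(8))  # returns 2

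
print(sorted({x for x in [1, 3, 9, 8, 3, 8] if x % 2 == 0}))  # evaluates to [8]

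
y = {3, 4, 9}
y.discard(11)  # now {3, 4, 9}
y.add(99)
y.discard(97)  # {3, 4, 9, 99}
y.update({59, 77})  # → {3, 4, 9, 59, 77, 99}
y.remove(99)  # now {3, 4, 9, 59, 77}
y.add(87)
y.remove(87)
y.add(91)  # {3, 4, 9, 59, 77, 91}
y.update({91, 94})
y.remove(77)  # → {3, 4, 9, 59, 91, 94}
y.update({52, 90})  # {3, 4, 9, 52, 59, 90, 91, 94}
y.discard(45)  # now {3, 4, 9, 52, 59, 90, 91, 94}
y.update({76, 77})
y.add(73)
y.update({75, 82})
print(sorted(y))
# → [3, 4, 9, 52, 59, 73, 75, 76, 77, 82, 90, 91, 94]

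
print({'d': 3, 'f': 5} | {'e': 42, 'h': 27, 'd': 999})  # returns {'d': 999, 'f': 5, 'e': 42, 'h': 27}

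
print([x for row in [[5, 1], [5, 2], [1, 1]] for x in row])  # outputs [5, 1, 5, 2, 1, 1]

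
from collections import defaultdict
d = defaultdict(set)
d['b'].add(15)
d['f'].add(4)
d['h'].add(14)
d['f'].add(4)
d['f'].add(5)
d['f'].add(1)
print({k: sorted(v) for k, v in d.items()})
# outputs {'b': [15], 'f': [1, 4, 5], 'h': [14]}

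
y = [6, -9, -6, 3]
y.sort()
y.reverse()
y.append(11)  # [6, 3, -6, -9, 11]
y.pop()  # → 11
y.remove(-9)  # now [6, 3, -6]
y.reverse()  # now [-6, 3, 6]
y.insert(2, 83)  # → [-6, 3, 83, 6]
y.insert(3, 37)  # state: [-6, 3, 83, 37, 6]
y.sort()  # [-6, 3, 6, 37, 83]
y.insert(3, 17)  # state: [-6, 3, 6, 17, 37, 83]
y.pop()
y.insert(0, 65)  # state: [65, -6, 3, 6, 17, 37]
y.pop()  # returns 37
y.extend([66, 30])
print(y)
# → [65, -6, 3, 6, 17, 66, 30]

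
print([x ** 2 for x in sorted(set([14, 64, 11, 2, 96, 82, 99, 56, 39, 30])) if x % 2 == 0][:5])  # [4, 196, 900, 3136, 4096]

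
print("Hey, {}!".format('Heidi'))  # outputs Hey, Heidi!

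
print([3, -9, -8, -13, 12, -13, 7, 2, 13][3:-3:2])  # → [-13, -13]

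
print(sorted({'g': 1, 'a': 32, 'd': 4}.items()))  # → [('a', 32), ('d', 4), ('g', 1)]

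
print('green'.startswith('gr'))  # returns True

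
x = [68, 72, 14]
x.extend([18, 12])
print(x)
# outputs [68, 72, 14, 18, 12]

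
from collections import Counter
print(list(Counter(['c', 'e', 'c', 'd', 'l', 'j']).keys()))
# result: ['c', 'e', 'd', 'l', 'j']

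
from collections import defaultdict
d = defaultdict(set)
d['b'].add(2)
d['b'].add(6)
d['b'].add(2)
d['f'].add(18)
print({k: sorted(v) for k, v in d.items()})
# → {'b': [2, 6], 'f': [18]}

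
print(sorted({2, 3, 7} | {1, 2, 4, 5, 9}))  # [1, 2, 3, 4, 5, 7, 9]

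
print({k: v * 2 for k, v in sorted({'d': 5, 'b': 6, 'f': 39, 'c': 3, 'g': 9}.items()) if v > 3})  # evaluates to {'b': 12, 'd': 10, 'f': 78, 'g': 18}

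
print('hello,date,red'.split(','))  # ['hello', 'date', 'red']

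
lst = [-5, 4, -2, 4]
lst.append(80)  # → [-5, 4, -2, 4, 80]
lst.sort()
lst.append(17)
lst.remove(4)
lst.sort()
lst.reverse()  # [80, 17, 4, -2, -5]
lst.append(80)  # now [80, 17, 4, -2, -5, 80]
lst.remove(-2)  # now [80, 17, 4, -5, 80]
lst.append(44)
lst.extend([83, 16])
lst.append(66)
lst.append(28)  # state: [80, 17, 4, -5, 80, 44, 83, 16, 66, 28]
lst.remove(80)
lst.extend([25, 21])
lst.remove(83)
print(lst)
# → [17, 4, -5, 80, 44, 16, 66, 28, 25, 21]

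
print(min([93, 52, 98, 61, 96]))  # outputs 52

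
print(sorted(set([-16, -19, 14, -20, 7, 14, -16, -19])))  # [-20, -19, -16, 7, 14]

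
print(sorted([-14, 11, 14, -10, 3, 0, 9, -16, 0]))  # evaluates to [-16, -14, -10, 0, 0, 3, 9, 11, 14]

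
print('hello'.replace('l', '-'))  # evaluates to he--o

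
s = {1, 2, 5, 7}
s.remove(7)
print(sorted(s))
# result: [1, 2, 5]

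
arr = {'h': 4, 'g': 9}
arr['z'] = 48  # {'h': 4, 'g': 9, 'z': 48}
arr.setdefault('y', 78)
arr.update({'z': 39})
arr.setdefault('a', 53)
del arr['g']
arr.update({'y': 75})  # {'h': 4, 'z': 39, 'y': 75, 'a': 53}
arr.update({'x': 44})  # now {'h': 4, 'z': 39, 'y': 75, 'a': 53, 'x': 44}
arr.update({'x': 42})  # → {'h': 4, 'z': 39, 'y': 75, 'a': 53, 'x': 42}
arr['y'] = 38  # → {'h': 4, 'z': 39, 'y': 38, 'a': 53, 'x': 42}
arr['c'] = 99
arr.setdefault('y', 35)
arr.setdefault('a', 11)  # 53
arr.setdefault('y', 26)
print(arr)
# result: {'h': 4, 'z': 39, 'y': 38, 'a': 53, 'x': 42, 'c': 99}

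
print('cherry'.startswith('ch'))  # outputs True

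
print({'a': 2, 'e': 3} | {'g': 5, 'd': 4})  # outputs {'a': 2, 'e': 3, 'g': 5, 'd': 4}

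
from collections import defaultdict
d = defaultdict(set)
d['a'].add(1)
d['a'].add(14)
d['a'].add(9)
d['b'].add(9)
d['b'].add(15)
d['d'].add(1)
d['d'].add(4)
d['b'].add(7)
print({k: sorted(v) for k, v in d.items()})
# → {'a': [1, 9, 14], 'b': [7, 9, 15], 'd': [1, 4]}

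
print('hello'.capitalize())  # Hello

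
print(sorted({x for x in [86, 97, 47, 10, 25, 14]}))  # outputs [10, 14, 25, 47, 86, 97]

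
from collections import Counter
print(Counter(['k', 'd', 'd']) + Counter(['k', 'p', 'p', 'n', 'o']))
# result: Counter({'k': 2, 'd': 2, 'p': 2, 'n': 1, 'o': 1})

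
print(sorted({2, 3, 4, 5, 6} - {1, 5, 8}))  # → [2, 3, 4, 6]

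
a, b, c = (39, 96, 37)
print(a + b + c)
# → 172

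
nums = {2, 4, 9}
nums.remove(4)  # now {2, 9}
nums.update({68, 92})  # {2, 9, 68, 92}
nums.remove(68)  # {2, 9, 92}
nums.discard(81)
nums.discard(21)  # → {2, 9, 92}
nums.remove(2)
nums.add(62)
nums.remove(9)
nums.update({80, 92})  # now {62, 80, 92}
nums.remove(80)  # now {62, 92}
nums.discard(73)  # {62, 92}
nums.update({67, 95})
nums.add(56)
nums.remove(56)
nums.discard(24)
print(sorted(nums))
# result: [62, 67, 92, 95]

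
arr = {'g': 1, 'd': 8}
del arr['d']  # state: {'g': 1}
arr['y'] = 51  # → {'g': 1, 'y': 51}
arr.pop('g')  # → 1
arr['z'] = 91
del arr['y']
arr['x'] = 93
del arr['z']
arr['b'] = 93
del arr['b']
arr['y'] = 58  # {'x': 93, 'y': 58}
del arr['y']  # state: {'x': 93}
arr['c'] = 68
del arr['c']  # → {'x': 93}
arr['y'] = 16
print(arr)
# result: {'x': 93, 'y': 16}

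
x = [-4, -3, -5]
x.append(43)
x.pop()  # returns 43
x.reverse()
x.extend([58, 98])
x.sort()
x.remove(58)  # [-5, -4, -3, 98]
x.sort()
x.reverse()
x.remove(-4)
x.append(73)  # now [98, -3, -5, 73]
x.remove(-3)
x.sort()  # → [-5, 73, 98]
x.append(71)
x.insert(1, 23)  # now [-5, 23, 73, 98, 71]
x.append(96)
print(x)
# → [-5, 23, 73, 98, 71, 96]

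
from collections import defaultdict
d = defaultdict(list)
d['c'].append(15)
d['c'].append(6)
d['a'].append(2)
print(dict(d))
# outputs {'c': [15, 6], 'a': [2]}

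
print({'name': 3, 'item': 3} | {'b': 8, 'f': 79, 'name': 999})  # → {'name': 999, 'item': 3, 'b': 8, 'f': 79}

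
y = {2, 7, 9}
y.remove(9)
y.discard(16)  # {2, 7}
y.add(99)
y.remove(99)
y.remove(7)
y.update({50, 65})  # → {2, 50, 65}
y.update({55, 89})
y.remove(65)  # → {2, 50, 55, 89}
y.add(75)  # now {2, 50, 55, 75, 89}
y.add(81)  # {2, 50, 55, 75, 81, 89}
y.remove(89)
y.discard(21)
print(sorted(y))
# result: [2, 50, 55, 75, 81]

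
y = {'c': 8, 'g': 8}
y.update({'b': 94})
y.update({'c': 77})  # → {'c': 77, 'g': 8, 'b': 94}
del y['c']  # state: {'g': 8, 'b': 94}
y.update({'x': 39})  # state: {'g': 8, 'b': 94, 'x': 39}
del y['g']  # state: {'b': 94, 'x': 39}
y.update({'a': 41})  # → {'b': 94, 'x': 39, 'a': 41}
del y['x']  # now {'b': 94, 'a': 41}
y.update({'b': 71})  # {'b': 71, 'a': 41}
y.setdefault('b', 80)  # 71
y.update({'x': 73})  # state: {'b': 71, 'a': 41, 'x': 73}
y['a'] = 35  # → {'b': 71, 'a': 35, 'x': 73}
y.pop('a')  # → 35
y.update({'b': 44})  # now {'b': 44, 'x': 73}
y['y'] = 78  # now {'b': 44, 'x': 73, 'y': 78}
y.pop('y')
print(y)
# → {'b': 44, 'x': 73}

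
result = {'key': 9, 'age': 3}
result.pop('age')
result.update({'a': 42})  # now {'key': 9, 'a': 42}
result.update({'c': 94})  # {'key': 9, 'a': 42, 'c': 94}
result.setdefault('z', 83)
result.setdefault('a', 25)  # 42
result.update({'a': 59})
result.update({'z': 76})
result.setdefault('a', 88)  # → 59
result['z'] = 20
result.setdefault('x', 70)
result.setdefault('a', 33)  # 59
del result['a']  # {'key': 9, 'c': 94, 'z': 20, 'x': 70}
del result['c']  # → {'key': 9, 'z': 20, 'x': 70}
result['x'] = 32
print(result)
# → {'key': 9, 'z': 20, 'x': 32}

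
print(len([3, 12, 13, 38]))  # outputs 4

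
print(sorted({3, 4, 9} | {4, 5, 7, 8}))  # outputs [3, 4, 5, 7, 8, 9]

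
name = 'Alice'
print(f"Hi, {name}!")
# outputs Hi, Alice!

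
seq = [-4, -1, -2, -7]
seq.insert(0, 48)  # [48, -4, -1, -2, -7]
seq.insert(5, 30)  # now [48, -4, -1, -2, -7, 30]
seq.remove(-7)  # [48, -4, -1, -2, 30]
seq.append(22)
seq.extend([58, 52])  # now [48, -4, -1, -2, 30, 22, 58, 52]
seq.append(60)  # [48, -4, -1, -2, 30, 22, 58, 52, 60]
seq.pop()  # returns 60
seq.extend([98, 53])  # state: [48, -4, -1, -2, 30, 22, 58, 52, 98, 53]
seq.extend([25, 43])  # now [48, -4, -1, -2, 30, 22, 58, 52, 98, 53, 25, 43]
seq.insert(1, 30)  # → [48, 30, -4, -1, -2, 30, 22, 58, 52, 98, 53, 25, 43]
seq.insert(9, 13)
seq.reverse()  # [43, 25, 53, 98, 13, 52, 58, 22, 30, -2, -1, -4, 30, 48]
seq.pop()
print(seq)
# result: [43, 25, 53, 98, 13, 52, 58, 22, 30, -2, -1, -4, 30]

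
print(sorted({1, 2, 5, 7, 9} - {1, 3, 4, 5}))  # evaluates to [2, 7, 9]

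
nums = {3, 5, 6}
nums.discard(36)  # {3, 5, 6}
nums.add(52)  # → {3, 5, 6, 52}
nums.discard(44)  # {3, 5, 6, 52}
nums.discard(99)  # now {3, 5, 6, 52}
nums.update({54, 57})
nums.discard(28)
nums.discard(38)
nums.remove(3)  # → {5, 6, 52, 54, 57}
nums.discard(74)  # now {5, 6, 52, 54, 57}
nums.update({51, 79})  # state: {5, 6, 51, 52, 54, 57, 79}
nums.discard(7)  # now {5, 6, 51, 52, 54, 57, 79}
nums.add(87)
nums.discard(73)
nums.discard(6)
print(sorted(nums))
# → [5, 51, 52, 54, 57, 79, 87]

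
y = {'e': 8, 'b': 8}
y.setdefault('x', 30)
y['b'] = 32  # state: {'e': 8, 'b': 32, 'x': 30}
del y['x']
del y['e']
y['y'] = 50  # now {'b': 32, 'y': 50}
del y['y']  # {'b': 32}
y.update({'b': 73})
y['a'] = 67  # {'b': 73, 'a': 67}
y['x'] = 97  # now {'b': 73, 'a': 67, 'x': 97}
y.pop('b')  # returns 73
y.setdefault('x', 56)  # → 97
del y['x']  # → {'a': 67}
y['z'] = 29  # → {'a': 67, 'z': 29}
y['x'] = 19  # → {'a': 67, 'z': 29, 'x': 19}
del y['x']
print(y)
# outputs {'a': 67, 'z': 29}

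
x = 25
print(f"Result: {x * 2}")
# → Result: 50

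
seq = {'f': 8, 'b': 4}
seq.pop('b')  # 4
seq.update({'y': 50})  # {'f': 8, 'y': 50}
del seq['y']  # {'f': 8}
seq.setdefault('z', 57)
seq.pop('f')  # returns 8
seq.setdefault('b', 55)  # 55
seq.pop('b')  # 55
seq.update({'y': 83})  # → {'z': 57, 'y': 83}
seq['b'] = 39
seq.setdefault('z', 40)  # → 57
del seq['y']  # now {'z': 57, 'b': 39}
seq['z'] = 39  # {'z': 39, 'b': 39}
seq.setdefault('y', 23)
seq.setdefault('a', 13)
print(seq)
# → {'z': 39, 'b': 39, 'y': 23, 'a': 13}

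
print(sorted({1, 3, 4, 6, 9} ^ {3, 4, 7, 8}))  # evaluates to [1, 6, 7, 8, 9]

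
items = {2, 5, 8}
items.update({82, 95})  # {2, 5, 8, 82, 95}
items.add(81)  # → {2, 5, 8, 81, 82, 95}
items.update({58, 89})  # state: {2, 5, 8, 58, 81, 82, 89, 95}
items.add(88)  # {2, 5, 8, 58, 81, 82, 88, 89, 95}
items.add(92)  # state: {2, 5, 8, 58, 81, 82, 88, 89, 92, 95}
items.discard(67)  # {2, 5, 8, 58, 81, 82, 88, 89, 92, 95}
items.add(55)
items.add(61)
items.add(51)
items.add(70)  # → {2, 5, 8, 51, 55, 58, 61, 70, 81, 82, 88, 89, 92, 95}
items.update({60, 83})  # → {2, 5, 8, 51, 55, 58, 60, 61, 70, 81, 82, 83, 88, 89, 92, 95}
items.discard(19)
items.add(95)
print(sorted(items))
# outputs [2, 5, 8, 51, 55, 58, 60, 61, 70, 81, 82, 83, 88, 89, 92, 95]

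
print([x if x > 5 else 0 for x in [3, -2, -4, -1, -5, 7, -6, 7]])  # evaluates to [0, 0, 0, 0, 0, 7, 0, 7]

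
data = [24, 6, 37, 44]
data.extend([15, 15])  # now [24, 6, 37, 44, 15, 15]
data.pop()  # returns 15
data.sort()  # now [6, 15, 24, 37, 44]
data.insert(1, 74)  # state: [6, 74, 15, 24, 37, 44]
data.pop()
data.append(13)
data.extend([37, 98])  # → [6, 74, 15, 24, 37, 13, 37, 98]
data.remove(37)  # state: [6, 74, 15, 24, 13, 37, 98]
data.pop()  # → 98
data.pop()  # 37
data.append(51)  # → [6, 74, 15, 24, 13, 51]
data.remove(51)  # [6, 74, 15, 24, 13]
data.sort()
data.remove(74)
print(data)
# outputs [6, 13, 15, 24]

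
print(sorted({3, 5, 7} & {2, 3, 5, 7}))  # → [3, 5, 7]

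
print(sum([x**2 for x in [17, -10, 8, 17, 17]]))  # 1031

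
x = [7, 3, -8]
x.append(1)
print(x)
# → [7, 3, -8, 1]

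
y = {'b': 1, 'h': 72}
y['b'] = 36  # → {'b': 36, 'h': 72}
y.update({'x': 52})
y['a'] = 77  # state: {'b': 36, 'h': 72, 'x': 52, 'a': 77}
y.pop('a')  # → 77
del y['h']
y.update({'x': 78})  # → {'b': 36, 'x': 78}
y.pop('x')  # 78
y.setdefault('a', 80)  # 80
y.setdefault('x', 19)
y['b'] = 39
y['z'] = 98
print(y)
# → {'b': 39, 'a': 80, 'x': 19, 'z': 98}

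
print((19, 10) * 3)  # (19, 10, 19, 10, 19, 10)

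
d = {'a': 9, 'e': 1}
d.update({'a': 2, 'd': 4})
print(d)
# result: {'a': 2, 'e': 1, 'd': 4}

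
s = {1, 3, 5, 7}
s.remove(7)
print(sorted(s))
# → [1, 3, 5]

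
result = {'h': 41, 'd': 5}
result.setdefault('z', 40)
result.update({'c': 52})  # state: {'h': 41, 'd': 5, 'z': 40, 'c': 52}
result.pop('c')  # 52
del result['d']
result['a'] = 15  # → {'h': 41, 'z': 40, 'a': 15}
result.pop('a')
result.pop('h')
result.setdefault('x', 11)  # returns 11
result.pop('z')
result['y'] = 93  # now {'x': 11, 'y': 93}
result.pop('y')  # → 93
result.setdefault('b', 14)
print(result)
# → {'x': 11, 'b': 14}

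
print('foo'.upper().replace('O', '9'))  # F99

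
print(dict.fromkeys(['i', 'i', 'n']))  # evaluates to {'i': None, 'n': None}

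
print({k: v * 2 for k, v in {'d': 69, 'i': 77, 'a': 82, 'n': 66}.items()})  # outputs {'d': 138, 'i': 154, 'a': 164, 'n': 132}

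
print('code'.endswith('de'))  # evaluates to True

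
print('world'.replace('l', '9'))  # wor9d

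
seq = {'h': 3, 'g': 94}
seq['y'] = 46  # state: {'h': 3, 'g': 94, 'y': 46}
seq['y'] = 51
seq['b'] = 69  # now {'h': 3, 'g': 94, 'y': 51, 'b': 69}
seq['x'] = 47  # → {'h': 3, 'g': 94, 'y': 51, 'b': 69, 'x': 47}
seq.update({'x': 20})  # {'h': 3, 'g': 94, 'y': 51, 'b': 69, 'x': 20}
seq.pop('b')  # 69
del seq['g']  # {'h': 3, 'y': 51, 'x': 20}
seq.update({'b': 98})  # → {'h': 3, 'y': 51, 'x': 20, 'b': 98}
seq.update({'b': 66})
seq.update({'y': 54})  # {'h': 3, 'y': 54, 'x': 20, 'b': 66}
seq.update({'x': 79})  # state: {'h': 3, 'y': 54, 'x': 79, 'b': 66}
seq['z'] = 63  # {'h': 3, 'y': 54, 'x': 79, 'b': 66, 'z': 63}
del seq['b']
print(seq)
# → {'h': 3, 'y': 54, 'x': 79, 'z': 63}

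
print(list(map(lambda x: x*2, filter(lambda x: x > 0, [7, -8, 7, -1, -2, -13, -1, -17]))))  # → [14, 14]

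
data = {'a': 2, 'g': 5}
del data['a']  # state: {'g': 5}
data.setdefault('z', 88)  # 88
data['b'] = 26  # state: {'g': 5, 'z': 88, 'b': 26}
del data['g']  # {'z': 88, 'b': 26}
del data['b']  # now {'z': 88}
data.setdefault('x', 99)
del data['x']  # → {'z': 88}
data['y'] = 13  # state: {'z': 88, 'y': 13}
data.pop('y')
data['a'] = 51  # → {'z': 88, 'a': 51}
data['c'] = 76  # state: {'z': 88, 'a': 51, 'c': 76}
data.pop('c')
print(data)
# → {'z': 88, 'a': 51}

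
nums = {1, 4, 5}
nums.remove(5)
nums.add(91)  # {1, 4, 91}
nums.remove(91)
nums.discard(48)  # {1, 4}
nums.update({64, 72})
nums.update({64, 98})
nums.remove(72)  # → {1, 4, 64, 98}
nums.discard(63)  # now {1, 4, 64, 98}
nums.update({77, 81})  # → {1, 4, 64, 77, 81, 98}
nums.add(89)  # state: {1, 4, 64, 77, 81, 89, 98}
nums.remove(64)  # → {1, 4, 77, 81, 89, 98}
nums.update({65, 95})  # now {1, 4, 65, 77, 81, 89, 95, 98}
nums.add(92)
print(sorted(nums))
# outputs [1, 4, 65, 77, 81, 89, 92, 95, 98]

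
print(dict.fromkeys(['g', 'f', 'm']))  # {'g': None, 'f': None, 'm': None}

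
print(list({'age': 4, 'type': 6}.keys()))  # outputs ['age', 'type']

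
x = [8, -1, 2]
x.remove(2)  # [8, -1]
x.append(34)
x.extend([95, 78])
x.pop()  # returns 78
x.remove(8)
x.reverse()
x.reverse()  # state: [-1, 34, 95]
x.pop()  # 95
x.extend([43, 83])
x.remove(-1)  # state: [34, 43, 83]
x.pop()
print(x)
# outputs [34, 43]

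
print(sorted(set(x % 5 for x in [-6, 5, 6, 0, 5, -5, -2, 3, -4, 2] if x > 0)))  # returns [0, 1, 2, 3]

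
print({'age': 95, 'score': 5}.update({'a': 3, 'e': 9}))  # None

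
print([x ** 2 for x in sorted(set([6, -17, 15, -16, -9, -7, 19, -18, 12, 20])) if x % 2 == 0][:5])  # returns [324, 256, 36, 144, 400]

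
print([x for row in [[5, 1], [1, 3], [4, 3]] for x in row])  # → [5, 1, 1, 3, 4, 3]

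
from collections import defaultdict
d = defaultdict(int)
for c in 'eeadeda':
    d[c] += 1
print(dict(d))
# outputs {'e': 3, 'a': 2, 'd': 2}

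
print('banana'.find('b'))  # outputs 0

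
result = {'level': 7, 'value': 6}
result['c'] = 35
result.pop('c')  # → 35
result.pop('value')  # 6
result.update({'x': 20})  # {'level': 7, 'x': 20}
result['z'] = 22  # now {'level': 7, 'x': 20, 'z': 22}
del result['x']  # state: {'level': 7, 'z': 22}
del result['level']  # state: {'z': 22}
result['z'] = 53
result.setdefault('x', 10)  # 10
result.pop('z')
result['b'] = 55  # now {'x': 10, 'b': 55}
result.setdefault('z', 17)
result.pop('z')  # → 17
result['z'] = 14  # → {'x': 10, 'b': 55, 'z': 14}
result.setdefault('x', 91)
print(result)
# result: {'x': 10, 'b': 55, 'z': 14}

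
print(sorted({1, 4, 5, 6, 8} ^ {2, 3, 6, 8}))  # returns [1, 2, 3, 4, 5]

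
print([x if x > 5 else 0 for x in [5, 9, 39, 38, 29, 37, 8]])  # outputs [0, 9, 39, 38, 29, 37, 8]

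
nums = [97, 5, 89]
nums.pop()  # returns 89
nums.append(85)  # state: [97, 5, 85]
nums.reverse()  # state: [85, 5, 97]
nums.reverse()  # [97, 5, 85]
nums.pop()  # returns 85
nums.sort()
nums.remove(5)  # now [97]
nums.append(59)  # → [97, 59]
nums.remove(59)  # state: [97]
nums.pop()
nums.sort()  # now []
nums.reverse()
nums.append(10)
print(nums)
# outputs [10]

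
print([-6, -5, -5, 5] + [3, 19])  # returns [-6, -5, -5, 5, 3, 19]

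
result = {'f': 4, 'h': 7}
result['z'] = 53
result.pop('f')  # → 4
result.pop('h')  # 7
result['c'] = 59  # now {'z': 53, 'c': 59}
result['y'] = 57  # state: {'z': 53, 'c': 59, 'y': 57}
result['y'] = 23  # {'z': 53, 'c': 59, 'y': 23}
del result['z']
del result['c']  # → {'y': 23}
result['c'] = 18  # {'y': 23, 'c': 18}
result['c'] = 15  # {'y': 23, 'c': 15}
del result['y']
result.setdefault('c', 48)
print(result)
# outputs {'c': 15}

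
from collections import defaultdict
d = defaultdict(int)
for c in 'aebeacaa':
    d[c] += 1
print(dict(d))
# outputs {'a': 4, 'e': 2, 'b': 1, 'c': 1}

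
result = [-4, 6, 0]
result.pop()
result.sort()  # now [-4, 6]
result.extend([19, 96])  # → [-4, 6, 19, 96]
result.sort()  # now [-4, 6, 19, 96]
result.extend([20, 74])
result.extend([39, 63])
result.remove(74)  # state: [-4, 6, 19, 96, 20, 39, 63]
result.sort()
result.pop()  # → 96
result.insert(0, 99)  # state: [99, -4, 6, 19, 20, 39, 63]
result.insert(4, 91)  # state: [99, -4, 6, 19, 91, 20, 39, 63]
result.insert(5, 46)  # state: [99, -4, 6, 19, 91, 46, 20, 39, 63]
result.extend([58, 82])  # [99, -4, 6, 19, 91, 46, 20, 39, 63, 58, 82]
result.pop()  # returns 82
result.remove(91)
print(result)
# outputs [99, -4, 6, 19, 46, 20, 39, 63, 58]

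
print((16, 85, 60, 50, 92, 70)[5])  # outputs 70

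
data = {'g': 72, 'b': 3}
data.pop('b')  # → 3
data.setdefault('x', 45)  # 45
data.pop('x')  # 45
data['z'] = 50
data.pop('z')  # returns 50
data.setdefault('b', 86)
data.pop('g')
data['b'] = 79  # {'b': 79}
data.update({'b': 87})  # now {'b': 87}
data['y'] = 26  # {'b': 87, 'y': 26}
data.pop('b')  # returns 87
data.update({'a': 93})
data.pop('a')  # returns 93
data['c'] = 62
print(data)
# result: {'y': 26, 'c': 62}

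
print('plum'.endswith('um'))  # True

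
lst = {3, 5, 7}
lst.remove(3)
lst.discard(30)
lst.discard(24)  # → {5, 7}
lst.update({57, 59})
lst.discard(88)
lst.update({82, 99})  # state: {5, 7, 57, 59, 82, 99}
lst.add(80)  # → {5, 7, 57, 59, 80, 82, 99}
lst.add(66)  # {5, 7, 57, 59, 66, 80, 82, 99}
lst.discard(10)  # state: {5, 7, 57, 59, 66, 80, 82, 99}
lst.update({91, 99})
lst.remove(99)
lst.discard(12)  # {5, 7, 57, 59, 66, 80, 82, 91}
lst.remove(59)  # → {5, 7, 57, 66, 80, 82, 91}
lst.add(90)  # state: {5, 7, 57, 66, 80, 82, 90, 91}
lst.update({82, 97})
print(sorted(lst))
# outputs [5, 7, 57, 66, 80, 82, 90, 91, 97]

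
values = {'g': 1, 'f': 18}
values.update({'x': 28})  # {'g': 1, 'f': 18, 'x': 28}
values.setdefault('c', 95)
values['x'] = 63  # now {'g': 1, 'f': 18, 'x': 63, 'c': 95}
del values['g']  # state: {'f': 18, 'x': 63, 'c': 95}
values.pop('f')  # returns 18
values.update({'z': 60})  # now {'x': 63, 'c': 95, 'z': 60}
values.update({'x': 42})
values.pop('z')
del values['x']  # {'c': 95}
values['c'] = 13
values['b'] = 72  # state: {'c': 13, 'b': 72}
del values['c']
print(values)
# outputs {'b': 72}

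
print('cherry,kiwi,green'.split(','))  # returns ['cherry', 'kiwi', 'green']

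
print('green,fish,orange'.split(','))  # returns ['green', 'fish', 'orange']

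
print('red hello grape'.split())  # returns ['red', 'hello', 'grape']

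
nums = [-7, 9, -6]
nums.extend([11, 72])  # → [-7, 9, -6, 11, 72]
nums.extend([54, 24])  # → [-7, 9, -6, 11, 72, 54, 24]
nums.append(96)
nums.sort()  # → [-7, -6, 9, 11, 24, 54, 72, 96]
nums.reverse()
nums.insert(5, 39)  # [96, 72, 54, 24, 11, 39, 9, -6, -7]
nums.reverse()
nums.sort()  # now [-7, -6, 9, 11, 24, 39, 54, 72, 96]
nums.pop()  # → 96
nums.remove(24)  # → [-7, -6, 9, 11, 39, 54, 72]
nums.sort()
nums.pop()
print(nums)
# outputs [-7, -6, 9, 11, 39, 54]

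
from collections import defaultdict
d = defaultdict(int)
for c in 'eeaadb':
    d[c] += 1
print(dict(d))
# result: {'e': 2, 'a': 2, 'd': 1, 'b': 1}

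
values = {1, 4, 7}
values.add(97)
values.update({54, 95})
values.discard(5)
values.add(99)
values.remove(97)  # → {1, 4, 7, 54, 95, 99}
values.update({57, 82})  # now {1, 4, 7, 54, 57, 82, 95, 99}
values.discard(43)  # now {1, 4, 7, 54, 57, 82, 95, 99}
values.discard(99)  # {1, 4, 7, 54, 57, 82, 95}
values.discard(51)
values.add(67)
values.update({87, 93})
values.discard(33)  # {1, 4, 7, 54, 57, 67, 82, 87, 93, 95}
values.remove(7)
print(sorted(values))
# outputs [1, 4, 54, 57, 67, 82, 87, 93, 95]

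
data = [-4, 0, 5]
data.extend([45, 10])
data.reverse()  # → [10, 45, 5, 0, -4]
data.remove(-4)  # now [10, 45, 5, 0]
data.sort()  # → [0, 5, 10, 45]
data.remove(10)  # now [0, 5, 45]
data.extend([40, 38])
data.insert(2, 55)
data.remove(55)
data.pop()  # 38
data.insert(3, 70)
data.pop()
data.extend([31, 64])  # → [0, 5, 45, 70, 31, 64]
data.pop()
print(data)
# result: [0, 5, 45, 70, 31]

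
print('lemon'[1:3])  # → em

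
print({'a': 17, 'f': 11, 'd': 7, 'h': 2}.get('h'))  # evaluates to 2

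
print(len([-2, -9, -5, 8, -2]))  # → 5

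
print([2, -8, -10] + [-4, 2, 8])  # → [2, -8, -10, -4, 2, 8]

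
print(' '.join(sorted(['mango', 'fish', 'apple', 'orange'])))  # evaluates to apple fish mango orange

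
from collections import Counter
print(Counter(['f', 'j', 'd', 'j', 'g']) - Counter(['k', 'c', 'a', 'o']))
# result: Counter({'j': 2, 'f': 1, 'd': 1, 'g': 1})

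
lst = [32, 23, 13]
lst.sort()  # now [13, 23, 32]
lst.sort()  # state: [13, 23, 32]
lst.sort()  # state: [13, 23, 32]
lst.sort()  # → [13, 23, 32]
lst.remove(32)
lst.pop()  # 23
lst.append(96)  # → [13, 96]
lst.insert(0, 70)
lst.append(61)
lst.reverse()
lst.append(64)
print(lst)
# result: [61, 96, 13, 70, 64]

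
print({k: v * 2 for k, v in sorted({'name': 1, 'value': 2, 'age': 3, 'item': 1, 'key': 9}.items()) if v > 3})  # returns {'key': 18}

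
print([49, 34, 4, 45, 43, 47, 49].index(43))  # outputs 4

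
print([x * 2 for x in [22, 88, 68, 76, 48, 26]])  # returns [44, 176, 136, 152, 96, 52]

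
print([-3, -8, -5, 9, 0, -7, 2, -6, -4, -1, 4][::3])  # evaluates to [-3, 9, 2, -1]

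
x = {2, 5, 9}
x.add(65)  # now {2, 5, 9, 65}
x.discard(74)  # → {2, 5, 9, 65}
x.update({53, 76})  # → {2, 5, 9, 53, 65, 76}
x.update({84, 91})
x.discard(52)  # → {2, 5, 9, 53, 65, 76, 84, 91}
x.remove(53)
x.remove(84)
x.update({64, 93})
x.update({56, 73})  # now {2, 5, 9, 56, 64, 65, 73, 76, 91, 93}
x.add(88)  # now {2, 5, 9, 56, 64, 65, 73, 76, 88, 91, 93}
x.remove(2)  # {5, 9, 56, 64, 65, 73, 76, 88, 91, 93}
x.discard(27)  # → {5, 9, 56, 64, 65, 73, 76, 88, 91, 93}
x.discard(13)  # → {5, 9, 56, 64, 65, 73, 76, 88, 91, 93}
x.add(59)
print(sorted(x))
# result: [5, 9, 56, 59, 64, 65, 73, 76, 88, 91, 93]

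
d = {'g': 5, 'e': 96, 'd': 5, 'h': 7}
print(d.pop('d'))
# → 5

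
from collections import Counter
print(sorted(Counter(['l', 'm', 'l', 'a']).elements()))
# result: ['a', 'l', 'l', 'm']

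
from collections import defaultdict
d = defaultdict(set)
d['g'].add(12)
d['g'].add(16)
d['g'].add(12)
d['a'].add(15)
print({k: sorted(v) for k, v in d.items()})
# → {'g': [12, 16], 'a': [15]}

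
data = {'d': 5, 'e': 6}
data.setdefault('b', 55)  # 55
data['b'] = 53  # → {'d': 5, 'e': 6, 'b': 53}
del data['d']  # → {'e': 6, 'b': 53}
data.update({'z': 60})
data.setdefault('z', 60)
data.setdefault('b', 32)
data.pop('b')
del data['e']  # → {'z': 60}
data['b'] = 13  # {'z': 60, 'b': 13}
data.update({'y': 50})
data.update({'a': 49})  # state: {'z': 60, 'b': 13, 'y': 50, 'a': 49}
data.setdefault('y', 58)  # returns 50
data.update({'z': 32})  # {'z': 32, 'b': 13, 'y': 50, 'a': 49}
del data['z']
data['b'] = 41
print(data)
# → {'b': 41, 'y': 50, 'a': 49}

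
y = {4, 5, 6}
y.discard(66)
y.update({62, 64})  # {4, 5, 6, 62, 64}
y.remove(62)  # {4, 5, 6, 64}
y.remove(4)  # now {5, 6, 64}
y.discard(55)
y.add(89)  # {5, 6, 64, 89}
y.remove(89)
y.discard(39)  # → {5, 6, 64}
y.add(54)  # {5, 6, 54, 64}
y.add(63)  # {5, 6, 54, 63, 64}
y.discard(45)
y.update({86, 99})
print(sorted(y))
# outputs [5, 6, 54, 63, 64, 86, 99]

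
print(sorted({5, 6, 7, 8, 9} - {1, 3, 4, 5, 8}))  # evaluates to [6, 7, 9]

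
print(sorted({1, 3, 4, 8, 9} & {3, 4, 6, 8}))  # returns [3, 4, 8]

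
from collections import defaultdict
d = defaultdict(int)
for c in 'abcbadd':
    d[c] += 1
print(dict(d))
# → {'a': 2, 'b': 2, 'c': 1, 'd': 2}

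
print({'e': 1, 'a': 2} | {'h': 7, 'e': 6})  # {'e': 6, 'a': 2, 'h': 7}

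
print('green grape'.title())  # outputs Green Grape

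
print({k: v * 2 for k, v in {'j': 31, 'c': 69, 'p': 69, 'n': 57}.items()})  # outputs {'j': 62, 'c': 138, 'p': 138, 'n': 114}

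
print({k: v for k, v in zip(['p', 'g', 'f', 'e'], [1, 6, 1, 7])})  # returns {'p': 1, 'g': 6, 'f': 1, 'e': 7}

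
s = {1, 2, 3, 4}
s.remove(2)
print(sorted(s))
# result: [1, 3, 4]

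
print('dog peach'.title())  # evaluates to Dog Peach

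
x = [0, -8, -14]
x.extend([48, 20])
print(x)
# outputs [0, -8, -14, 48, 20]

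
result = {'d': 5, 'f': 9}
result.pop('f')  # 9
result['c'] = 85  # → {'d': 5, 'c': 85}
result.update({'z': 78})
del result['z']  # {'d': 5, 'c': 85}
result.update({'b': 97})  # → {'d': 5, 'c': 85, 'b': 97}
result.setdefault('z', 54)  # 54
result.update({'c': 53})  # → {'d': 5, 'c': 53, 'b': 97, 'z': 54}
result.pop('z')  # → 54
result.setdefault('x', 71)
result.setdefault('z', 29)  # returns 29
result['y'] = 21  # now {'d': 5, 'c': 53, 'b': 97, 'x': 71, 'z': 29, 'y': 21}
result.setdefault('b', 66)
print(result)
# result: {'d': 5, 'c': 53, 'b': 97, 'x': 71, 'z': 29, 'y': 21}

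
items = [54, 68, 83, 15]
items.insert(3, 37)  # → [54, 68, 83, 37, 15]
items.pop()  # 15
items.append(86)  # [54, 68, 83, 37, 86]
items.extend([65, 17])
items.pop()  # 17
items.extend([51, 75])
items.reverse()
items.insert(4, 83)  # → [75, 51, 65, 86, 83, 37, 83, 68, 54]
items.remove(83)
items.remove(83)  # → [75, 51, 65, 86, 37, 68, 54]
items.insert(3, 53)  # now [75, 51, 65, 53, 86, 37, 68, 54]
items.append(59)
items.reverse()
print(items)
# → [59, 54, 68, 37, 86, 53, 65, 51, 75]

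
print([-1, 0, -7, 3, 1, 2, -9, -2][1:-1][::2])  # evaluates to [0, 3, 2]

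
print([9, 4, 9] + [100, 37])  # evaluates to [9, 4, 9, 100, 37]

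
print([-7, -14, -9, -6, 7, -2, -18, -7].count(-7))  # 2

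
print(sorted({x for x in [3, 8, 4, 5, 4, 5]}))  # [3, 4, 5, 8]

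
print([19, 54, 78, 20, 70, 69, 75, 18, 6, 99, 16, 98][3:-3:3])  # [20, 75]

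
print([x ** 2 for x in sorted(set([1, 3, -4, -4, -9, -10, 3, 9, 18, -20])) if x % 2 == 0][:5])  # [400, 100, 16, 324]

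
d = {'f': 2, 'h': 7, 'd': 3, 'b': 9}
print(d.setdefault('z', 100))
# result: 100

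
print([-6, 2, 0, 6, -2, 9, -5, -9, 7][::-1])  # [7, -9, -5, 9, -2, 6, 0, 2, -6]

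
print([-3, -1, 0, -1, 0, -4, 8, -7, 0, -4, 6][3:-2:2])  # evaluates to [-1, -4, -7]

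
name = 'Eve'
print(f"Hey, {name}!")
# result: Hey, Eve!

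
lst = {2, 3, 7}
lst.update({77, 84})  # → {2, 3, 7, 77, 84}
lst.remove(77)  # {2, 3, 7, 84}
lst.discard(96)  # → {2, 3, 7, 84}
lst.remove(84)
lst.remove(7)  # {2, 3}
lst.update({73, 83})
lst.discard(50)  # {2, 3, 73, 83}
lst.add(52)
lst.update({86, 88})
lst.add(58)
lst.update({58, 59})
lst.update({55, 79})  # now {2, 3, 52, 55, 58, 59, 73, 79, 83, 86, 88}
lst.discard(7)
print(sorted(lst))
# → [2, 3, 52, 55, 58, 59, 73, 79, 83, 86, 88]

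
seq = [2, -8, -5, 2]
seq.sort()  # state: [-8, -5, 2, 2]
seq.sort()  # [-8, -5, 2, 2]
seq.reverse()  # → [2, 2, -5, -8]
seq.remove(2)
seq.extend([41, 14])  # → [2, -5, -8, 41, 14]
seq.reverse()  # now [14, 41, -8, -5, 2]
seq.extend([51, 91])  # [14, 41, -8, -5, 2, 51, 91]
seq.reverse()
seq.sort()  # [-8, -5, 2, 14, 41, 51, 91]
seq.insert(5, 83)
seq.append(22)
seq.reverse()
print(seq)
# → [22, 91, 51, 83, 41, 14, 2, -5, -8]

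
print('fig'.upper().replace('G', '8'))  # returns FI8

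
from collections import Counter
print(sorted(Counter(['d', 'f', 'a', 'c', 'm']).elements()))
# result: ['a', 'c', 'd', 'f', 'm']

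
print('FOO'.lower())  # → foo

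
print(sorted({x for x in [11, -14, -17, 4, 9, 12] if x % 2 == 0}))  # [-14, 4, 12]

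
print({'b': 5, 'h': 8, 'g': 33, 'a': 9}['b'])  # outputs 5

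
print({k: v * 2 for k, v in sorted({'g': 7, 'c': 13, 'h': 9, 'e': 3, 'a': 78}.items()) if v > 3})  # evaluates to {'a': 156, 'c': 26, 'g': 14, 'h': 18}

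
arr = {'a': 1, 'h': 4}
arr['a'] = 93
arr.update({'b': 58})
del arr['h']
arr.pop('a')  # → 93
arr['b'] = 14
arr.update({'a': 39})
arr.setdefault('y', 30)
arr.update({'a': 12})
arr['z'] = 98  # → {'b': 14, 'a': 12, 'y': 30, 'z': 98}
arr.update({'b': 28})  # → {'b': 28, 'a': 12, 'y': 30, 'z': 98}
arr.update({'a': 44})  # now {'b': 28, 'a': 44, 'y': 30, 'z': 98}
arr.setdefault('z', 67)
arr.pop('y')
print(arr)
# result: {'b': 28, 'a': 44, 'z': 98}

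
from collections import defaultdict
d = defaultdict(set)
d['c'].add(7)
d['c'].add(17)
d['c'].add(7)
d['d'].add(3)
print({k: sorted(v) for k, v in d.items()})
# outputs {'c': [7, 17], 'd': [3]}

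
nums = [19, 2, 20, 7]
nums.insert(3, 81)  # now [19, 2, 20, 81, 7]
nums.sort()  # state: [2, 7, 19, 20, 81]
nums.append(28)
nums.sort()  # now [2, 7, 19, 20, 28, 81]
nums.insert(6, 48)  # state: [2, 7, 19, 20, 28, 81, 48]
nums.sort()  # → [2, 7, 19, 20, 28, 48, 81]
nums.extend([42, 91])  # [2, 7, 19, 20, 28, 48, 81, 42, 91]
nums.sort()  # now [2, 7, 19, 20, 28, 42, 48, 81, 91]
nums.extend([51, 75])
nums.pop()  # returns 75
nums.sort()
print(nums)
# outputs [2, 7, 19, 20, 28, 42, 48, 51, 81, 91]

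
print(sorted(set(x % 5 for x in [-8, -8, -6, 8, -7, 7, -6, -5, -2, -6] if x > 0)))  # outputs [2, 3]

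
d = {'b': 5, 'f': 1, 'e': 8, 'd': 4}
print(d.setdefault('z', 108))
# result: 108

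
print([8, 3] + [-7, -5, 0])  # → [8, 3, -7, -5, 0]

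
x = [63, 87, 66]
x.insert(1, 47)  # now [63, 47, 87, 66]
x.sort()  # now [47, 63, 66, 87]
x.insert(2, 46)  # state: [47, 63, 46, 66, 87]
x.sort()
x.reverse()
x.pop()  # 46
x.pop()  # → 47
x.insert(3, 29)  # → [87, 66, 63, 29]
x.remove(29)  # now [87, 66, 63]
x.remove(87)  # [66, 63]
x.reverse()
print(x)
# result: [63, 66]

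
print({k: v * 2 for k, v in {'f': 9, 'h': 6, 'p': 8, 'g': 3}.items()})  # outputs {'f': 18, 'h': 12, 'p': 16, 'g': 6}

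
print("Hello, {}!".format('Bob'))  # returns Hello, Bob!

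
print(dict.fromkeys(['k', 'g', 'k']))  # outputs {'k': None, 'g': None}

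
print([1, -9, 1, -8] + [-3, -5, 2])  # [1, -9, 1, -8, -3, -5, 2]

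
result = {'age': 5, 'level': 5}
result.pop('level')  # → 5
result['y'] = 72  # {'age': 5, 'y': 72}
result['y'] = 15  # {'age': 5, 'y': 15}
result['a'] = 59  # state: {'age': 5, 'y': 15, 'a': 59}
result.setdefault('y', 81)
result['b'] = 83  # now {'age': 5, 'y': 15, 'a': 59, 'b': 83}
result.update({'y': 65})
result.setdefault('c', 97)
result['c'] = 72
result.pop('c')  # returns 72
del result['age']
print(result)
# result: {'y': 65, 'a': 59, 'b': 83}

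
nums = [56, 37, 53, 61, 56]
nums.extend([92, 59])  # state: [56, 37, 53, 61, 56, 92, 59]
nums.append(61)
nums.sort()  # [37, 53, 56, 56, 59, 61, 61, 92]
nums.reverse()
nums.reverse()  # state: [37, 53, 56, 56, 59, 61, 61, 92]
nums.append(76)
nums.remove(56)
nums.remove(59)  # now [37, 53, 56, 61, 61, 92, 76]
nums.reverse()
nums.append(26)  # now [76, 92, 61, 61, 56, 53, 37, 26]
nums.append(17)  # [76, 92, 61, 61, 56, 53, 37, 26, 17]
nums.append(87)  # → [76, 92, 61, 61, 56, 53, 37, 26, 17, 87]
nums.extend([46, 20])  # [76, 92, 61, 61, 56, 53, 37, 26, 17, 87, 46, 20]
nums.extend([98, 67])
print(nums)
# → [76, 92, 61, 61, 56, 53, 37, 26, 17, 87, 46, 20, 98, 67]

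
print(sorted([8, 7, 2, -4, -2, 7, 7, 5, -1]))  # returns [-4, -2, -1, 2, 5, 7, 7, 7, 8]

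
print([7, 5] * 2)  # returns [7, 5, 7, 5]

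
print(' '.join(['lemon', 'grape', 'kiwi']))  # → lemon grape kiwi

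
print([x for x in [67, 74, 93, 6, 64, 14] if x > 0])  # [67, 74, 93, 6, 64, 14]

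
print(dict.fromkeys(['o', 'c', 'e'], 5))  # {'o': 5, 'c': 5, 'e': 5}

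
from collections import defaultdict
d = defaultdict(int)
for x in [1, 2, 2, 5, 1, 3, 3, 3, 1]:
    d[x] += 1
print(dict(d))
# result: {1: 3, 2: 2, 5: 1, 3: 3}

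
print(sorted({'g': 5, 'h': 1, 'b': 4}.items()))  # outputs [('b', 4), ('g', 5), ('h', 1)]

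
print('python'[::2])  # pto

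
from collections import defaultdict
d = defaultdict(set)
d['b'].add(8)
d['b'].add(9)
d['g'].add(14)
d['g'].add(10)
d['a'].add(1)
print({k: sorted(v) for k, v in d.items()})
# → {'b': [8, 9], 'g': [10, 14], 'a': [1]}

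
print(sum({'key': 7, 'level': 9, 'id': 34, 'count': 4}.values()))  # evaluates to 54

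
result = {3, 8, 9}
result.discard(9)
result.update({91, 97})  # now {3, 8, 91, 97}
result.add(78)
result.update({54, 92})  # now {3, 8, 54, 78, 91, 92, 97}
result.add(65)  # {3, 8, 54, 65, 78, 91, 92, 97}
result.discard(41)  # {3, 8, 54, 65, 78, 91, 92, 97}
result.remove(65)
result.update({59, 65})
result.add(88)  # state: {3, 8, 54, 59, 65, 78, 88, 91, 92, 97}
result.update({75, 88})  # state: {3, 8, 54, 59, 65, 75, 78, 88, 91, 92, 97}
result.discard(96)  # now {3, 8, 54, 59, 65, 75, 78, 88, 91, 92, 97}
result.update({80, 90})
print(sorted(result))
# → [3, 8, 54, 59, 65, 75, 78, 80, 88, 90, 91, 92, 97]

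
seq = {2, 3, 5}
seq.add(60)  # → {2, 3, 5, 60}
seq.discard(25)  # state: {2, 3, 5, 60}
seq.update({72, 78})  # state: {2, 3, 5, 60, 72, 78}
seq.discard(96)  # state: {2, 3, 5, 60, 72, 78}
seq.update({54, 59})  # {2, 3, 5, 54, 59, 60, 72, 78}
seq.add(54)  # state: {2, 3, 5, 54, 59, 60, 72, 78}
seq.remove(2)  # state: {3, 5, 54, 59, 60, 72, 78}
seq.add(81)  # {3, 5, 54, 59, 60, 72, 78, 81}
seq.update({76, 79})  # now {3, 5, 54, 59, 60, 72, 76, 78, 79, 81}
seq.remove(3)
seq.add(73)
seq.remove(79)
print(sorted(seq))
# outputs [5, 54, 59, 60, 72, 73, 76, 78, 81]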